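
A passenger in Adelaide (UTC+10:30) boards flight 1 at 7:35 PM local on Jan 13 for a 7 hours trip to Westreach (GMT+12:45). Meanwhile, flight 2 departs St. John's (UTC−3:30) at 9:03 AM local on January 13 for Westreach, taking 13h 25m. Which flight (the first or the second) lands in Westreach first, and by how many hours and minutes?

Flight 1 in UTC: 7:35 PM − 10:30 = 9:05 AM on Jan 13.
+7 hours → arrive 4:05 PM UTC on Jan 13.
Flight 2 in UTC: 9:03 AM + 3:30 = 12:33 PM on Jan 13.
+13 hours 25 minutes → arrive 1:58 AM UTC on Jan 14.
Flight 1 lands earlier by 9 hours 53 minutes.

the first, by 9 hours 53 minutes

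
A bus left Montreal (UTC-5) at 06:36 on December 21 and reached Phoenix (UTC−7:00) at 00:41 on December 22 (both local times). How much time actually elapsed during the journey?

20 hours 5 minutes

Departure in UTC: 06:36 + 5:00 = 11:36 on Dec 21.
Arrival in UTC: 00:41 + 7:00 = 07:41 on Dec 22.
Elapsed = 07:41 − 11:36 (+1 day) = 20 hours 5 minutes.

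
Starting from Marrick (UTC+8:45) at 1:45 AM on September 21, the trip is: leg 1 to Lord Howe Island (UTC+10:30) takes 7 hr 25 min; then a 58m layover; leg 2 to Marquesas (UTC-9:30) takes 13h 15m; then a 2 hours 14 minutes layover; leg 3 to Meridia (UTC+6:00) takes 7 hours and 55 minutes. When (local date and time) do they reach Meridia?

Convert departure to UTC: 1:45 AM − 8:45 = 5:00 PM UTC on Sep 20.
Add 7 hours and 25 minutes leg 1 → 12:25 AM UTC (Sep 21).
Add 58 minutes layover in Lord Howe Island → 1:23 AM UTC.
Add 13 hours 15 minutes leg 2 → 2:38 PM UTC.
Add 2 hours and 14 minutes layover in Marquesas → 4:52 PM UTC.
Add 7 hours and 55 minutes leg 3 → 12:47 AM UTC (Sep 22).
Meridia is UTC+6:00, so local arrival = 12:47 AM + 6:00 = 6:47 AM on Sep 22.

6:47 AM on September 22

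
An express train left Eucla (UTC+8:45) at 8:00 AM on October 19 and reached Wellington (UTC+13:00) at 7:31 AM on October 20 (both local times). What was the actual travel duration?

Departure in UTC: 8:00 AM − 8:45 = 11:15 PM on Oct 18.
Arrival in UTC: 7:31 AM − 13:00 = 6:31 PM on Oct 19.
Elapsed = 6:31 PM − 11:15 PM (+1 day) = 19 hours 16 minutes.

19 hours 16 minutes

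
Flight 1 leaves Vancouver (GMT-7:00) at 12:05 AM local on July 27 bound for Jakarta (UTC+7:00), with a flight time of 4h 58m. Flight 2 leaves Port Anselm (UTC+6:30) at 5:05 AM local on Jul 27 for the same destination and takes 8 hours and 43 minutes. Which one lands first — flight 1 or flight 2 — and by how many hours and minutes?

Flight 1 in UTC: 12:05 AM + 7:00 = 7:05 AM on Jul 27.
+4 hours and 58 minutes → arrive 12:03 PM UTC on Jul 27.
Flight 2 in UTC: 5:05 AM − 6:30 = 10:35 PM on Jul 26.
+8 hours 43 minutes → arrive 7:18 AM UTC on Jul 27.
Flight 2 lands earlier by 4 hours 45 minutes.

the second, by 4 hours 45 minutes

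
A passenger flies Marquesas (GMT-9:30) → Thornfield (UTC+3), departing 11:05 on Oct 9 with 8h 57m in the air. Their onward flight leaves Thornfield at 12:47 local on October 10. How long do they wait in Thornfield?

Convert departure to UTC: 11:05 + 9:30 = 20:35 UTC on Oct 9.
Add 8 hours and 57 minutes flight time → 05:32 UTC (Oct 10).
Thornfield is UTC+3:00, so local arrival = 05:32 + 3:00 = 08:32 on Oct 10.
Layover = 12:47 − 08:32 = 4 hours 15 minutes.

4 hours 15 minutes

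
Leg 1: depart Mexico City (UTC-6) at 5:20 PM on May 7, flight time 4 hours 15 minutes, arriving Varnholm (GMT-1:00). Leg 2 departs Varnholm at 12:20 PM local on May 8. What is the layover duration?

Convert departure to UTC: 5:20 PM + 6:00 = 11:20 PM UTC on May 7.
Add 4 hours and 15 minutes flight time → 3:35 AM UTC (May 8).
Varnholm is UTC−1:00, so local arrival = 3:35 AM − 1:00 = 2:35 AM on May 8.
Layover = 12:20 PM − 2:35 AM = 9 hours 45 minutes.

9 hours 45 minutes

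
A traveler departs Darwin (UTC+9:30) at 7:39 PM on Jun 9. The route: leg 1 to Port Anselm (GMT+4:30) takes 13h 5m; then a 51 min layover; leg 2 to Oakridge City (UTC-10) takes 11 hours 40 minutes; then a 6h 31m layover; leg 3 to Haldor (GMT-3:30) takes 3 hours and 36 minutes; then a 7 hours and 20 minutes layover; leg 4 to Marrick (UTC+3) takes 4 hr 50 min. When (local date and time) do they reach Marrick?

Convert departure to UTC: 7:39 PM − 9:30 = 10:09 AM UTC on Jun 9.
Add 13 hours 5 minutes leg 1 → 11:14 PM UTC.
Add 51 minutes layover in Port Anselm → 12:05 AM UTC (Jun 10).
Add 11 hours and 40 minutes leg 2 → 11:45 AM UTC.
Add 6 hours and 31 minutes layover in Oakridge City → 6:16 PM UTC.
Add 3 hours 36 minutes leg 3 → 9:52 PM UTC.
Add 7 hours and 20 minutes layover in Haldor → 5:12 AM UTC (Jun 11).
Add 4 hours 50 minutes leg 4 → 10:02 AM UTC.
Marrick is UTC+3:00, so local arrival = 10:02 AM + 3:00 = 1:02 PM on Jun 11.

1:02 PM on June 11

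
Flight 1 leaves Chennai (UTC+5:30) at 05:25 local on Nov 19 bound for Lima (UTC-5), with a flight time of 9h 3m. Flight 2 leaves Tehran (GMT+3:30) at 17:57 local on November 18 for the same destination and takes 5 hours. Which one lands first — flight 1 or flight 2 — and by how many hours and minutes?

the second, by 13 hours 31 minutes

Flight 1 in UTC: 05:25 − 5:30 = 23:55 on Nov 18.
+9 hours 3 minutes → arrive 08:58 UTC on Nov 19.
Flight 2 in UTC: 17:57 − 3:30 = 14:27 on Nov 18.
+5 hours → arrive 19:27 UTC on Nov 18.
Flight 2 lands earlier by 13 hours 31 minutes.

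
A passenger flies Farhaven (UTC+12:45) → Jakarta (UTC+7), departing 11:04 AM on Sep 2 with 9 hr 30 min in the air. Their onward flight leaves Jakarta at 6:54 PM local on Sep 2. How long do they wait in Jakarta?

Convert departure to UTC: 11:04 AM − 12:45 = 10:19 PM UTC on Sep 1.
Add 9 hours 30 minutes flight time → 7:49 AM UTC (Sep 2).
Jakarta is UTC+7:00, so local arrival = 7:49 AM + 7:00 = 2:49 PM on Sep 2.
Layover = 6:54 PM − 2:49 PM = 4 hours 5 minutes.

4 hours 5 minutes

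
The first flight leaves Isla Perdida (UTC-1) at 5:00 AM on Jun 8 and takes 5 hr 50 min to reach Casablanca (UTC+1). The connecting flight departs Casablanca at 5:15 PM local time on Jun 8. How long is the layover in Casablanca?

Convert departure to UTC: 5:00 AM + 1:00 = 6:00 AM UTC on Jun 8.
Add 5 hours and 50 minutes flight time → 11:50 AM UTC.
Casablanca is UTC+1:00, so local arrival = 11:50 AM + 1:00 = 12:50 PM on Jun 8.
Layover = 5:15 PM − 12:50 PM = 4 hours 25 minutes.

4 hours 25 minutes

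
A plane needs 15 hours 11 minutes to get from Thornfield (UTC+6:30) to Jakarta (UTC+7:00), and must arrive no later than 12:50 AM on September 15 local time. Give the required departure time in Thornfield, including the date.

9:09 AM on September 14

Target arrival in UTC: 12:50 AM − 7:00 = 5:50 PM on Sep 14.
Subtract 15 hours and 11 minutes → departure 2:39 AM UTC on Sep 14.
Thornfield is UTC+6:30: 2:39 AM + 6:30 = 9:09 AM on Sep 14.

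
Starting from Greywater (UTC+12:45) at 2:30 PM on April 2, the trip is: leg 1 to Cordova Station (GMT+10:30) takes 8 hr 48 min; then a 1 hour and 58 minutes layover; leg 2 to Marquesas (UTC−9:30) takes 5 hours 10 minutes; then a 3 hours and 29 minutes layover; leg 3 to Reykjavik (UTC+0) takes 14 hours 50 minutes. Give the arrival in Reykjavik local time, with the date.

12:00 PM on April 3

Convert departure to UTC: 2:30 PM − 12:45 = 1:45 AM UTC on Apr 2.
Add 8 hours 48 minutes leg 1 → 10:33 AM UTC.
Add 1 hour and 58 minutes layover in Cordova Station → 12:31 PM UTC.
Add 5 hours 10 minutes leg 2 → 5:41 PM UTC.
Add 3 hours 29 minutes layover in Marquesas → 9:10 PM UTC.
Add 14 hours and 50 minutes leg 3 → 12:00 PM UTC (Apr 3).
Reykjavik is UTC+0, so local arrival is the same: 12:00 PM on Apr 3.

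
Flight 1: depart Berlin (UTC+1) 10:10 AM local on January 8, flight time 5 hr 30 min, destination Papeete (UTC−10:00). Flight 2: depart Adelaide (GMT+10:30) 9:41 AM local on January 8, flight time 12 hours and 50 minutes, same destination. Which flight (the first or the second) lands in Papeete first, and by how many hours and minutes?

Flight 1 in UTC: 10:10 AM − 1:00 = 9:10 AM on Jan 8.
+5 hours and 30 minutes → arrive 2:40 PM UTC on Jan 8.
Flight 2 in UTC: 9:41 AM − 10:30 = 11:11 PM on Jan 7.
+12 hours 50 minutes → arrive 12:01 PM UTC on Jan 8.
Flight 2 lands earlier by 2 hours 39 minutes.

the second, by 2 hours 39 minutes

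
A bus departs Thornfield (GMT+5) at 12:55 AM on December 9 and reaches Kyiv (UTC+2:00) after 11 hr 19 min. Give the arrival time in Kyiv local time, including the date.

9:14 AM on December 9

Kyiv is 3:00 behind Thornfield.
After 11 hours and 19 minutes it is 12:14 PM in Thornfield.
Shift by the zone difference: 12:14 PM − 3:00 = 9:14 AM on Dec 9 in Kyiv.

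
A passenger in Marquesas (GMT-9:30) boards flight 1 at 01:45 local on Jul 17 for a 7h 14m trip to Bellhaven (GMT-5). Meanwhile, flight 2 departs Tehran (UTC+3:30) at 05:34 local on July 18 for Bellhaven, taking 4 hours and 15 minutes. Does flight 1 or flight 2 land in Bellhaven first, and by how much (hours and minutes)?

Flight 1 in UTC: 01:45 + 9:30 = 11:15 on Jul 17.
+7 hours 14 minutes → arrive 18:29 UTC on Jul 17.
Flight 2 in UTC: 05:34 − 3:30 = 02:04 on Jul 18.
+4 hours and 15 minutes → arrive 06:19 UTC on Jul 18.
Flight 1 lands earlier by 11 hours 50 minutes.

the first, by 11 hours 50 minutes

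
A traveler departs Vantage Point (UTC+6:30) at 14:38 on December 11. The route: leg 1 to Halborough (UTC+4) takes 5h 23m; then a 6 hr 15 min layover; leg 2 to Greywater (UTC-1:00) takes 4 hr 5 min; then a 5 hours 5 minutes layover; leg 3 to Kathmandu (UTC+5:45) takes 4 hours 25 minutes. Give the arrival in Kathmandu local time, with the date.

15:06 on Dec 12

Convert departure to UTC: 14:38 − 6:30 = 08:08 UTC on Dec 11.
Add 5 hours and 23 minutes leg 1 → 13:31 UTC.
Add 6 hours and 15 minutes layover in Halborough → 19:46 UTC.
Add 4 hours 5 minutes leg 2 → 23:51 UTC.
Add 5 hours 5 minutes layover in Greywater → 04:56 UTC (Dec 12).
Add 4 hours 25 minutes leg 3 → 09:21 UTC.
Kathmandu is UTC+5:45, so local arrival = 09:21 + 5:45 = 15:06 on Dec 12.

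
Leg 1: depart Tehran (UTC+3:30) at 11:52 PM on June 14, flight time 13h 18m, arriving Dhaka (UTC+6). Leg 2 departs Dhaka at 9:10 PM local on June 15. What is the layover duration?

5 hours 30 minutes

Convert departure to UTC: 11:52 PM − 3:30 = 8:22 PM UTC on Jun 14.
Add 13 hours and 18 minutes flight time → 9:40 AM UTC (Jun 15).
Dhaka is UTC+6:00, so local arrival = 9:40 AM + 6:00 = 3:40 PM on Jun 15.
Layover = 9:10 PM − 3:40 PM = 5 hours 30 minutes.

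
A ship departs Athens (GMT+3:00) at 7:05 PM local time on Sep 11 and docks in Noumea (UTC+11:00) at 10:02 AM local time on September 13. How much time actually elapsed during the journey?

30 hours 57 minutes

Noumea is 8:00 ahead of Athens.
Clock-face elapsed time (ignoring zones) is 38 hours 57 minutes.
Actual elapsed = 38 hours 57 minutes − 8:00 = 30 hours 57 minutes.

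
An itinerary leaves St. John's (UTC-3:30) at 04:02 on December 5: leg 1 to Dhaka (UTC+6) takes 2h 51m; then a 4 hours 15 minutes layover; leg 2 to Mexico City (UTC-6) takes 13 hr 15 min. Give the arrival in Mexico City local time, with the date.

21:53 on December 5

Convert departure to UTC: 04:02 + 3:30 = 07:32 UTC on Dec 5.
Add 2 hours 51 minutes leg 1 → 10:23 UTC.
Add 4 hours and 15 minutes layover in Dhaka → 14:38 UTC.
Add 13 hours 15 minutes leg 2 → 03:53 UTC (Dec 6).
Mexico City is UTC−6:00, so local arrival = 03:53 − 6:00 = 21:53 on Dec 5.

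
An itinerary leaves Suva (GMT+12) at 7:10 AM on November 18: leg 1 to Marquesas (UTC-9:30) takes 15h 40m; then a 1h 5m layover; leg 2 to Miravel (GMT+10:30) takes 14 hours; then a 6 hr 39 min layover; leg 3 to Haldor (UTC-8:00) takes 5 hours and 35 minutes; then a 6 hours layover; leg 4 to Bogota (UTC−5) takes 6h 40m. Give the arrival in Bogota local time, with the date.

9:49 PM on Nov 19

Convert departure to UTC: 7:10 AM − 12:00 = 7:10 PM UTC on Nov 17.
Add 15 hours 40 minutes leg 1 → 10:50 AM UTC (Nov 18).
Add 1 hour 5 minutes layover in Marquesas → 11:55 AM UTC.
Add 14 hours leg 2 → 1:55 AM UTC (Nov 19).
Add 6 hours and 39 minutes layover in Miravel → 8:34 AM UTC.
Add 5 hours 35 minutes leg 3 → 2:09 PM UTC.
Add 6 hours layover in Haldor → 8:09 PM UTC.
Add 6 hours 40 minutes leg 4 → 2:49 AM UTC (Nov 20).
Bogota is UTC−5:00, so local arrival = 2:49 AM − 5:00 = 9:49 PM on Nov 19.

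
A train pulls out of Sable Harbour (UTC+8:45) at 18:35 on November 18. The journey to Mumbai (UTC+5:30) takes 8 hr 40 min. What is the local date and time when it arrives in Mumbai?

00:00 on November 19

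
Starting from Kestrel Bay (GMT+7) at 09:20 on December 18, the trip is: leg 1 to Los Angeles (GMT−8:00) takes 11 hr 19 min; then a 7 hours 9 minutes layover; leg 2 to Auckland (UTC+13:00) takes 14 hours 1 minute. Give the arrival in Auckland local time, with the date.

Convert departure to UTC: 09:20 − 7:00 = 02:20 UTC on Dec 18.
Add 11 hours 19 minutes leg 1 → 13:39 UTC.
Add 7 hours 9 minutes layover in Los Angeles → 20:48 UTC.
Add 14 hours 1 minute leg 2 → 10:49 UTC (Dec 19).
Auckland is UTC+13:00, so local arrival = 10:49 + 13:00 = 23:49 on Dec 19.

23:49 on Dec 19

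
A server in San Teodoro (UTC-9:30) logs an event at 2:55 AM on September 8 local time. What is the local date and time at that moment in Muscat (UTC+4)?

In UTC: 2:55 AM + 9:30 = 12:25 PM on Sep 8.
Muscat is UTC+4:00: 12:25 PM + 4:00 = 4:25 PM on Sep 8.

4:25 PM on September 8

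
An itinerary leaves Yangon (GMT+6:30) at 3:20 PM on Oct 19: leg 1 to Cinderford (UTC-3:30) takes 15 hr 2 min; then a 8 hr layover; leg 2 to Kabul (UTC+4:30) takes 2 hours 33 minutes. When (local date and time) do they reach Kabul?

Convert departure to UTC: 3:20 PM − 6:30 = 8:50 AM UTC on Oct 19.
Add 15 hours 2 minutes leg 1 → 11:52 PM UTC.
Add 8 hours layover in Cinderford → 7:52 AM UTC (Oct 20).
Add 2 hours 33 minutes leg 2 → 10:25 AM UTC.
Kabul is UTC+4:30, so local arrival = 10:25 AM + 4:30 = 2:55 PM on Oct 20.

2:55 PM on October 20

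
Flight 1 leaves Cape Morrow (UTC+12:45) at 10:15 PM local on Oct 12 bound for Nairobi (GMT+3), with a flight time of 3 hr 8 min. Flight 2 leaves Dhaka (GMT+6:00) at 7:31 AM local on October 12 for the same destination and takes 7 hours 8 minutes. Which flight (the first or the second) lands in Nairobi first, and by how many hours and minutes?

Flight 1 in UTC: 10:15 PM − 12:45 = 9:30 AM on Oct 12.
+3 hours and 8 minutes → arrive 12:38 PM UTC on Oct 12.
Flight 2 in UTC: 7:31 AM − 6:00 = 1:31 AM on Oct 12.
+7 hours and 8 minutes → arrive 8:39 AM UTC on Oct 12.
Flight 2 lands earlier by 3 hours 59 minutes.

the second, by 3 hours 59 minutes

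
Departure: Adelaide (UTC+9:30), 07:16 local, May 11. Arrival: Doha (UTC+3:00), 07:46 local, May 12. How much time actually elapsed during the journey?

Departure in UTC: 07:16 − 9:30 = 21:46 on May 10.
Arrival in UTC: 07:46 − 3:00 = 04:46 on May 12.
Elapsed = 04:46 − 21:46 (+2 days) = 31 hours.

31 hours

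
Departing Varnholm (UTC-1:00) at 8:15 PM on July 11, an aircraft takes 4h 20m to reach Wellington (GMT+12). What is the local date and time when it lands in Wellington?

Convert departure to UTC: 8:15 PM + 1:00 = 9:15 PM UTC on Jul 11.
Add 4 hours and 20 minutes travel time → 1:35 AM UTC (Jul 12).
Wellington is UTC+12:00, so local arrival = 1:35 AM + 12:00 = 1:35 PM on Jul 12.

1:35 PM on July 12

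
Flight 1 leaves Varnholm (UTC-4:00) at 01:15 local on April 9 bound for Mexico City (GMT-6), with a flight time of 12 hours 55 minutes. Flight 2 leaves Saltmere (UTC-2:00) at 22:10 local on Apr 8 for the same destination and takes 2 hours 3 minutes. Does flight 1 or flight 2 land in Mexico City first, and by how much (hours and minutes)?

the second, by 15 hours 57 minutes

Flight 1 in UTC: 01:15 + 4:00 = 05:15 on Apr 9.
+12 hours and 55 minutes → arrive 18:10 UTC on Apr 9.
Flight 2 in UTC: 22:10 + 2:00 = 00:10 on Apr 9.
+2 hours 3 minutes → arrive 02:13 UTC on Apr 9.
Flight 2 lands earlier by 15 hours 57 minutes.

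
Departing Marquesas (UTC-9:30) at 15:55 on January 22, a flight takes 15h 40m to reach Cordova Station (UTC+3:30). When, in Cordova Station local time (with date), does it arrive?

Convert departure to UTC: 15:55 + 9:30 = 01:25 UTC on Jan 23.
Add 15 hours and 40 minutes travel time → 17:05 UTC.
Cordova Station is UTC+3:30, so local arrival = 17:05 + 3:30 = 20:35 on Jan 23.

20:35 on Jan 23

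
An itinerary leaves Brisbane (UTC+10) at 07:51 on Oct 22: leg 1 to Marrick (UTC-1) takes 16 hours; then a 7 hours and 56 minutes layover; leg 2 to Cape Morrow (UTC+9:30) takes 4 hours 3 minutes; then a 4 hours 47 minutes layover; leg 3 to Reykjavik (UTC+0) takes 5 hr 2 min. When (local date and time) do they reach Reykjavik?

Convert departure to UTC: 07:51 − 10:00 = 21:51 UTC on Oct 21.
Add 16 hours leg 1 → 13:51 UTC (Oct 22).
Add 7 hours 56 minutes layover in Marrick → 21:47 UTC.
Add 4 hours and 3 minutes leg 2 → 01:50 UTC (Oct 23).
Add 4 hours and 47 minutes layover in Cape Morrow → 06:37 UTC.
Add 5 hours 2 minutes leg 3 → 11:39 UTC.
Reykjavik is UTC+0, so local arrival is the same: 11:39 on Oct 23.

11:39 on Oct 23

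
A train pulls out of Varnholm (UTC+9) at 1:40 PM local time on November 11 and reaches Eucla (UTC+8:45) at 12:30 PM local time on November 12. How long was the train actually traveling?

23 hours 5 minutes

Departure in UTC: 1:40 PM − 9:00 = 4:40 AM on Nov 11.
Arrival in UTC: 12:30 PM − 8:45 = 3:45 AM on Nov 12.
Elapsed = 3:45 AM − 4:40 AM (+1 day) = 23 hours 5 minutes.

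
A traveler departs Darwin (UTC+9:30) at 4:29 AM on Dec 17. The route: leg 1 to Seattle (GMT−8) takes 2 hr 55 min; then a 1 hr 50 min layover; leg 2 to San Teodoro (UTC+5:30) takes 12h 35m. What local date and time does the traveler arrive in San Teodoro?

5:49 PM on December 17

Convert departure to UTC: 4:29 AM − 9:30 = 6:59 PM UTC on Dec 16.
Add 2 hours 55 minutes leg 1 → 9:54 PM UTC.
Add 1 hour 50 minutes layover in Seattle → 11:44 PM UTC.
Add 12 hours and 35 minutes leg 2 → 12:19 PM UTC (Dec 17).
San Teodoro is UTC+5:30, so local arrival = 12:19 PM + 5:30 = 5:49 PM on Dec 17.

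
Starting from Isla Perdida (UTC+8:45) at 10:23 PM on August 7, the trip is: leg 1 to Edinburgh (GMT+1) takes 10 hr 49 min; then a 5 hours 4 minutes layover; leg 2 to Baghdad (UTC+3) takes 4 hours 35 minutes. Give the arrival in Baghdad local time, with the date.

Convert departure to UTC: 10:23 PM − 8:45 = 1:38 PM UTC on Aug 7.
Add 10 hours 49 minutes leg 1 → 12:27 AM UTC (Aug 8).
Add 5 hours and 4 minutes layover in Edinburgh → 5:31 AM UTC.
Add 4 hours 35 minutes leg 2 → 10:06 AM UTC.
Baghdad is UTC+3:00, so local arrival = 10:06 AM + 3:00 = 1:06 PM on Aug 8.

1:06 PM on August 8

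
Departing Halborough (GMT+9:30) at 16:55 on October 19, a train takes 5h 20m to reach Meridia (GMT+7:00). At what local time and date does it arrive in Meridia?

Convert departure to UTC: 16:55 − 9:30 = 07:25 UTC on Oct 19.
Add 5 hours 20 minutes travel time → 12:45 UTC.
Meridia is UTC+7:00, so local arrival = 12:45 + 7:00 = 19:45 on Oct 19.

19:45 on October 19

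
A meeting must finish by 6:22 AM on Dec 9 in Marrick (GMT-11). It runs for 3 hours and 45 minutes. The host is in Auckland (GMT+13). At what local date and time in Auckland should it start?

Target end time in UTC: 6:22 AM + 11:00 = 5:22 PM on Dec 9.
Subtract 3 hours and 45 minutes → start 1:37 PM UTC on Dec 9.
Auckland is UTC+13:00: 1:37 PM + 13:00 = 2:37 AM on Dec 10.

2:37 AM on December 10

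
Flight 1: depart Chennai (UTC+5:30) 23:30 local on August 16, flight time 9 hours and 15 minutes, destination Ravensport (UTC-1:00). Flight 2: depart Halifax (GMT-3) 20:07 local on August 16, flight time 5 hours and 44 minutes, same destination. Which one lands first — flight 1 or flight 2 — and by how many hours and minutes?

the first, by 1 hour 36 minutes

Flight 1 in UTC: 23:30 − 5:30 = 18:00 on Aug 16.
+9 hours and 15 minutes → arrive 03:15 UTC on Aug 17.
Flight 2 in UTC: 20:07 + 3:00 = 23:07 on Aug 16.
+5 hours 44 minutes → arrive 04:51 UTC on Aug 17.
Flight 1 lands earlier by 1 hour 36 minutes.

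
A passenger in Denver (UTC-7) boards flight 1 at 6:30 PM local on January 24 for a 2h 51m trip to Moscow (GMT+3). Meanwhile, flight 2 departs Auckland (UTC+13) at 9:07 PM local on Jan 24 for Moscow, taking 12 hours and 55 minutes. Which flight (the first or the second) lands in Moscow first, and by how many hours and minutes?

Flight 1 in UTC: 6:30 PM + 7:00 = 1:30 AM on Jan 25.
+2 hours 51 minutes → arrive 4:21 AM UTC on Jan 25.
Flight 2 in UTC: 9:07 PM − 13:00 = 8:07 AM on Jan 24.
+12 hours and 55 minutes → arrive 9:02 PM UTC on Jan 24.
Flight 2 lands earlier by 7 hours 19 minutes.

the second, by 7 hours 19 minutes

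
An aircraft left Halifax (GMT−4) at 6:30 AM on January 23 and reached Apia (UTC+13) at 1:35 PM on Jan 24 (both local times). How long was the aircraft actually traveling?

14 hours 5 minutes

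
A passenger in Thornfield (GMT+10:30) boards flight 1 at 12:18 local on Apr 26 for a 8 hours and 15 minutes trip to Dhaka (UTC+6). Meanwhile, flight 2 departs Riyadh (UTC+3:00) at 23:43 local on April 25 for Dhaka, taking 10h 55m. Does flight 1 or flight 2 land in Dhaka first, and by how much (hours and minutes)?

the second, by 2 hours 25 minutes

Flight 1 in UTC: 12:18 − 10:30 = 01:48 on Apr 26.
+8 hours 15 minutes → arrive 10:03 UTC on Apr 26.
Flight 2 in UTC: 23:43 − 3:00 = 20:43 on Apr 25.
+10 hours 55 minutes → arrive 07:38 UTC on Apr 26.
Flight 2 lands earlier by 2 hours 25 minutes.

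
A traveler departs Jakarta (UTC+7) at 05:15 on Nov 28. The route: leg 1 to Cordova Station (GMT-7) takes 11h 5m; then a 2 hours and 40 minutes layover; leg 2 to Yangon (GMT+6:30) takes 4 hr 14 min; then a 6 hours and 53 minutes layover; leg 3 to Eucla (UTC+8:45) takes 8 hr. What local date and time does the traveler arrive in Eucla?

Convert departure to UTC: 05:15 − 7:00 = 22:15 UTC on Nov 27.
Add 11 hours 5 minutes leg 1 → 09:20 UTC (Nov 28).
Add 2 hours 40 minutes layover in Cordova Station → 12:00 UTC.
Add 4 hours and 14 minutes leg 2 → 16:14 UTC.
Add 6 hours and 53 minutes layover in Yangon → 23:07 UTC.
Add 8 hours leg 3 → 07:07 UTC (Nov 29).
Eucla is UTC+8:45, so local arrival = 07:07 + 8:45 = 15:52 on Nov 29.

15:52 on November 29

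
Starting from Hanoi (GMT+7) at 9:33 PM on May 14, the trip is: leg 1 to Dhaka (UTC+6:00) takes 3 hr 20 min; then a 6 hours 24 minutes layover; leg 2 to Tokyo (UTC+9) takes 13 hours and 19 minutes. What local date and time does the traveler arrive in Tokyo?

10:36 PM on May 15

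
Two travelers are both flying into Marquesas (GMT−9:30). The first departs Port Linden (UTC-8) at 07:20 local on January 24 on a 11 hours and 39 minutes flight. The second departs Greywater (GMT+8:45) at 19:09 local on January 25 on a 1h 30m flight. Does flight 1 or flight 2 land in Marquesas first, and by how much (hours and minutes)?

Flight 1 in UTC: 07:20 + 8:00 = 15:20 on Jan 24.
+11 hours and 39 minutes → arrive 02:59 UTC on Jan 25.
Flight 2 in UTC: 19:09 − 8:45 = 10:24 on Jan 25.
+1 hour 30 minutes → arrive 11:54 UTC on Jan 25.
Flight 1 lands earlier by 8 hours 55 minutes.

the first, by 8 hours 55 minutes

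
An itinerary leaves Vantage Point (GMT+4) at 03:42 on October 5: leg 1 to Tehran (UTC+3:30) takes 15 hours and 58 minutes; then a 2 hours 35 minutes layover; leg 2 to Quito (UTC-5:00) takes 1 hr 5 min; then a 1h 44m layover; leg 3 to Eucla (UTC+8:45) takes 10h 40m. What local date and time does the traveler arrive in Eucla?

16:29 on Oct 6

Convert departure to UTC: 03:42 − 4:00 = 23:42 UTC on Oct 4.
Add 15 hours 58 minutes leg 1 → 15:40 UTC (Oct 5).
Add 2 hours 35 minutes layover in Tehran → 18:15 UTC.
Add 1 hour 5 minutes leg 2 → 19:20 UTC.
Add 1 hour 44 minutes layover in Quito → 21:04 UTC.
Add 10 hours 40 minutes leg 3 → 07:44 UTC (Oct 6).
Eucla is UTC+8:45, so local arrival = 07:44 + 8:45 = 16:29 on Oct 6.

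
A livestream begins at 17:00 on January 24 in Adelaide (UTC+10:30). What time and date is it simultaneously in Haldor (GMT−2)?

04:30 on January 24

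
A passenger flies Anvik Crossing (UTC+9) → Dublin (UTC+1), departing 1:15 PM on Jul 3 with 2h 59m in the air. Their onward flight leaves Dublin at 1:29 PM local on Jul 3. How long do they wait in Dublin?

5 hours 15 minutes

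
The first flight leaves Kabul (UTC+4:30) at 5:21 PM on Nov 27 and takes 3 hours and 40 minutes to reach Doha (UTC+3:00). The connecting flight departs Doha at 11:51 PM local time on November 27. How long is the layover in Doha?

4 hours 20 minutes

Convert departure to UTC: 5:21 PM − 4:30 = 12:51 PM UTC on Nov 27.
Add 3 hours and 40 minutes flight time → 4:31 PM UTC.
Doha is UTC+3:00, so local arrival = 4:31 PM + 3:00 = 7:31 PM on Nov 27.
Layover = 11:51 PM − 7:31 PM = 4 hours 20 minutes.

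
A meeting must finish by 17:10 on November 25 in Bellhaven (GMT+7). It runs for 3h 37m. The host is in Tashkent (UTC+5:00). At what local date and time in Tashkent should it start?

11:33 on November 25

Target end time in UTC: 17:10 − 7:00 = 10:10 on Nov 25.
Subtract 3 hours and 37 minutes → start 06:33 UTC on Nov 25.
Tashkent is UTC+5:00: 06:33 + 5:00 = 11:33 on Nov 25.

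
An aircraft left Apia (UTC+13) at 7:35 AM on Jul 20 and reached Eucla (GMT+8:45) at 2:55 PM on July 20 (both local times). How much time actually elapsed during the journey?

11 hours 35 minutes

Departure in UTC: 7:35 AM − 13:00 = 6:35 PM on Jul 19.
Arrival in UTC: 2:55 PM − 8:45 = 6:10 AM on Jul 20.
Elapsed = 6:10 AM − 6:35 PM (+1 day) = 11 hours 35 minutes.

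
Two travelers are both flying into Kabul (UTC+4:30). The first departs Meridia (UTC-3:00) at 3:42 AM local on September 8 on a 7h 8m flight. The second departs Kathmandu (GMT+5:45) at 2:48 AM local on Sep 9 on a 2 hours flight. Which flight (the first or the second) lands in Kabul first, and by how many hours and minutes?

Flight 1 in UTC: 3:42 AM + 3:00 = 6:42 AM on Sep 8.
+7 hours and 8 minutes → arrive 1:50 PM UTC on Sep 8.
Flight 2 in UTC: 2:48 AM − 5:45 = 9:03 PM on Sep 8.
+2 hours → arrive 11:03 PM UTC on Sep 8.
Flight 1 lands earlier by 9 hours 13 minutes.

the first, by 9 hours 13 minutes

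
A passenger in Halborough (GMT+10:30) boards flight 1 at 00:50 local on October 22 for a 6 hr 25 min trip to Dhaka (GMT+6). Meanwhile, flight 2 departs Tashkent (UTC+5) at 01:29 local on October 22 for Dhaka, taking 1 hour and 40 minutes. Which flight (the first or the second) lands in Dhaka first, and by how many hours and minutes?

Flight 1 in UTC: 00:50 − 10:30 = 14:20 on Oct 21.
+6 hours 25 minutes → arrive 20:45 UTC on Oct 21.
Flight 2 in UTC: 01:29 − 5:00 = 20:29 on Oct 21.
+1 hour and 40 minutes → arrive 22:09 UTC on Oct 21.
Flight 1 lands earlier by 1 hour 24 minutes.

the first, by 1 hour 24 minutes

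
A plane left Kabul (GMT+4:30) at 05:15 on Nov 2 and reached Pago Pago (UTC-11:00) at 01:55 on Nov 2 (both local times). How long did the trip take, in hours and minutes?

Departure in UTC: 05:15 − 4:30 = 00:45 on Nov 2.
Arrival in UTC: 01:55 + 11:00 = 12:55 on Nov 2.
Elapsed = 12:55 − 00:45 = 12 hours 10 minutes.

12 hours 10 minutes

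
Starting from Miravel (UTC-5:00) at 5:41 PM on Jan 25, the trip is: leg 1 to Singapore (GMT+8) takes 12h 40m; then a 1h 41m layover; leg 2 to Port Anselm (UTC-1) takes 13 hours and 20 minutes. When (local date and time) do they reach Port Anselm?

1:22 AM on Jan 27

Convert departure to UTC: 5:41 PM + 5:00 = 10:41 PM UTC on Jan 25.
Add 12 hours 40 minutes leg 1 → 11:21 AM UTC (Jan 26).
Add 1 hour and 41 minutes layover in Singapore → 1:02 PM UTC.
Add 13 hours 20 minutes leg 2 → 2:22 AM UTC (Jan 27).
Port Anselm is UTC−1:00, so local arrival = 2:22 AM − 1:00 = 1:22 AM on Jan 27.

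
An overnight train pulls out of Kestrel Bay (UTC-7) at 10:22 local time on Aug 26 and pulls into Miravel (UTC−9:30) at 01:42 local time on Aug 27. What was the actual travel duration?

17 hours 50 minutes

Departure in UTC: 10:22 + 7:00 = 17:22 on Aug 26.
Arrival in UTC: 01:42 + 9:30 = 11:12 on Aug 27.
Elapsed = 11:12 − 17:22 (+1 day) = 17 hours 50 minutes.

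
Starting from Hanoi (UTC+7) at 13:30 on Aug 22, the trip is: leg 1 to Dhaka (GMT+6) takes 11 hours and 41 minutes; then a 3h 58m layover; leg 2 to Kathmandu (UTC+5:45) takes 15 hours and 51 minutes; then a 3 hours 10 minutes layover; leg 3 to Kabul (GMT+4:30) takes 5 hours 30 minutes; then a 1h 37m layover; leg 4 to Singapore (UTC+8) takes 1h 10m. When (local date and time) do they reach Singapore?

09:27 on August 24

Convert departure to UTC: 13:30 − 7:00 = 06:30 UTC on Aug 22.
Add 11 hours and 41 minutes leg 1 → 18:11 UTC.
Add 3 hours 58 minutes layover in Dhaka → 22:09 UTC.
Add 15 hours and 51 minutes leg 2 → 14:00 UTC (Aug 23).
Add 3 hours and 10 minutes layover in Kathmandu → 17:10 UTC.
Add 5 hours and 30 minutes leg 3 → 22:40 UTC.
Add 1 hour 37 minutes layover in Kabul → 00:17 UTC (Aug 24).
Add 1 hour and 10 minutes leg 4 → 01:27 UTC.
Singapore is UTC+8:00, so local arrival = 01:27 + 8:00 = 09:27 on Aug 24.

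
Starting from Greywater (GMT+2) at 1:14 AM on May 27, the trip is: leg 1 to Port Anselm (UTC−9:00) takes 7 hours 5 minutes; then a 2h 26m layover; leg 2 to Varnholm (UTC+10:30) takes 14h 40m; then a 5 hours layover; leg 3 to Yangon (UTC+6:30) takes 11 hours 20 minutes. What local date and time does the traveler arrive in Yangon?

Convert departure to UTC: 1:14 AM − 2:00 = 11:14 PM UTC on May 26.
Add 7 hours 5 minutes leg 1 → 6:19 AM UTC (May 27).
Add 2 hours 26 minutes layover in Port Anselm → 8:45 AM UTC.
Add 14 hours 40 minutes leg 2 → 11:25 PM UTC.
Add 5 hours layover in Varnholm → 4:25 AM UTC (May 28).
Add 11 hours and 20 minutes leg 3 → 3:45 PM UTC.
Yangon is UTC+6:30, so local arrival = 3:45 PM + 6:30 = 10:15 PM on May 28.

10:15 PM on May 28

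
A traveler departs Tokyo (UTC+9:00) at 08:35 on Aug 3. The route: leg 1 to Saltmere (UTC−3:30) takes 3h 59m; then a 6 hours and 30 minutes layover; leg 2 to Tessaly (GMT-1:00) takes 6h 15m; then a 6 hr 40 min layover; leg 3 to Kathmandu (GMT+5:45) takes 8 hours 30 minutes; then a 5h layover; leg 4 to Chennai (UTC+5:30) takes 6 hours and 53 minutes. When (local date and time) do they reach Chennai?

Convert departure to UTC: 08:35 − 9:00 = 23:35 UTC on Aug 2.
Add 3 hours and 59 minutes leg 1 → 03:34 UTC (Aug 3).
Add 6 hours and 30 minutes layover in Saltmere → 10:04 UTC.
Add 6 hours and 15 minutes leg 2 → 16:19 UTC.
Add 6 hours and 40 minutes layover in Tessaly → 22:59 UTC.
Add 8 hours 30 minutes leg 3 → 07:29 UTC (Aug 4).
Add 5 hours layover in Kathmandu → 12:29 UTC.
Add 6 hours and 53 minutes leg 4 → 19:22 UTC.
Chennai is UTC+5:30, so local arrival = 19:22 + 5:30 = 00:52 on Aug 5.

00:52 on August 5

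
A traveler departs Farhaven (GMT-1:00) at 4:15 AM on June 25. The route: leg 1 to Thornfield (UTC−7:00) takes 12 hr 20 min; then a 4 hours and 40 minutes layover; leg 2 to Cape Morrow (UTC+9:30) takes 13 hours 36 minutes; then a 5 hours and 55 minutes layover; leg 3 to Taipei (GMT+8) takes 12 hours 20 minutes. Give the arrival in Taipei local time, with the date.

2:06 PM on June 27

Convert departure to UTC: 4:15 AM + 1:00 = 5:15 AM UTC on Jun 25.
Add 12 hours 20 minutes leg 1 → 5:35 PM UTC.
Add 4 hours and 40 minutes layover in Thornfield → 10:15 PM UTC.
Add 13 hours and 36 minutes leg 2 → 11:51 AM UTC (Jun 26).
Add 5 hours and 55 minutes layover in Cape Morrow → 5:46 PM UTC.
Add 12 hours and 20 minutes leg 3 → 6:06 AM UTC (Jun 27).
Taipei is UTC+8:00, so local arrival = 6:06 AM + 8:00 = 2:06 PM on Jun 27.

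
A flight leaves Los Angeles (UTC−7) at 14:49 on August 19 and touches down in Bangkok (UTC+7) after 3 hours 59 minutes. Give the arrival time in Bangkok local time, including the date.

08:48 on August 20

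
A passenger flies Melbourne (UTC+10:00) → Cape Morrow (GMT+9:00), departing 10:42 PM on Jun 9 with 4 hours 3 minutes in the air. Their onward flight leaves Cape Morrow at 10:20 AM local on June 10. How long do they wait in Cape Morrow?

Convert departure to UTC: 10:42 PM − 10:00 = 12:42 PM UTC on Jun 9.
Add 4 hours and 3 minutes flight time → 4:45 PM UTC.
Cape Morrow is UTC+9:00, so local arrival = 4:45 PM + 9:00 = 1:45 AM on Jun 10.
Layover = 10:20 AM − 1:45 AM = 8 hours 35 minutes.

8 hours 35 minutes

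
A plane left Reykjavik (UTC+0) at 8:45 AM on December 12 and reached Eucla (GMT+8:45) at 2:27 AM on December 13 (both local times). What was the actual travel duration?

Departure is already UTC: 8:45 AM on Dec 12.
Arrival in UTC: 2:27 AM − 8:45 = 5:42 PM on Dec 12.
Elapsed = 5:42 PM − 8:45 AM = 8 hours 57 minutes.

8 hours 57 minutes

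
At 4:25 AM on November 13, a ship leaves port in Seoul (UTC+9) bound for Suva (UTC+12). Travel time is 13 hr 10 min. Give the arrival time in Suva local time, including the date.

8:35 PM on November 13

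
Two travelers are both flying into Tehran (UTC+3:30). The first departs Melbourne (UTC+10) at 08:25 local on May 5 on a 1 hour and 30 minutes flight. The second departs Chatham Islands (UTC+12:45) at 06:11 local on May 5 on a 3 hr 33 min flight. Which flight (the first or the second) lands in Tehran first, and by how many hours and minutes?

the second, by 2 hours 56 minutes

Flight 1 in UTC: 08:25 − 10:00 = 22:25 on May 4.
+1 hour and 30 minutes → arrive 23:55 UTC on May 4.
Flight 2 in UTC: 06:11 − 12:45 = 17:26 on May 4.
+3 hours 33 minutes → arrive 20:59 UTC on May 4.
Flight 2 lands earlier by 2 hours 56 minutes.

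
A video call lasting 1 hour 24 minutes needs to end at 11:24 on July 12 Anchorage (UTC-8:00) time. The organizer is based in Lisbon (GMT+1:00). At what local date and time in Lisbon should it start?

19:00 on Jul 12

Target end time in UTC: 11:24 + 8:00 = 19:24 on Jul 12.
Subtract 1 hour 24 minutes → start 18:00 UTC on Jul 12.
Lisbon is UTC+1:00: 18:00 + 1:00 = 19:00 on Jul 12.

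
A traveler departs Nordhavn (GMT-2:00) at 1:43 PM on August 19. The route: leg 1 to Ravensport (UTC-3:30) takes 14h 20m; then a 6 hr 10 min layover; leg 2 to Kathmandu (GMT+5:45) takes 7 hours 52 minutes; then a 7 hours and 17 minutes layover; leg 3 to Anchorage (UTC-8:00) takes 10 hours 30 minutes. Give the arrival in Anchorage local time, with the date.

5:52 AM on August 21

Convert departure to UTC: 1:43 PM + 2:00 = 3:43 PM UTC on Aug 19.
Add 14 hours 20 minutes leg 1 → 6:03 AM UTC (Aug 20).
Add 6 hours and 10 minutes layover in Ravensport → 12:13 PM UTC.
Add 7 hours 52 minutes leg 2 → 8:05 PM UTC.
Add 7 hours and 17 minutes layover in Kathmandu → 3:22 AM UTC (Aug 21).
Add 10 hours 30 minutes leg 3 → 1:52 PM UTC.
Anchorage is UTC−8:00, so local arrival = 1:52 PM − 8:00 = 5:52 AM on Aug 21.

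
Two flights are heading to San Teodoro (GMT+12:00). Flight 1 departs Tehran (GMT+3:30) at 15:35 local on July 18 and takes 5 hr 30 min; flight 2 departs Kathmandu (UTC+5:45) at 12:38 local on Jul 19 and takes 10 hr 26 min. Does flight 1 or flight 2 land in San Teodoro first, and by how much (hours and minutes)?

Flight 1 in UTC: 15:35 − 3:30 = 12:05 on Jul 18.
+5 hours 30 minutes → arrive 17:35 UTC on Jul 18.
Flight 2 in UTC: 12:38 − 5:45 = 06:53 on Jul 19.
+10 hours 26 minutes → arrive 17:19 UTC on Jul 19.
Flight 1 lands earlier by 23 hours 44 minutes.

the first, by 23 hours 44 minutes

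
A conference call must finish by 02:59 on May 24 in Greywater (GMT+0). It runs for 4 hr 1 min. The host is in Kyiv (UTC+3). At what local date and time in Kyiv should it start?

Target end time is already UTC: 02:59 on May 24.
Subtract 4 hours 1 minute → start 22:58 UTC on May 23.
Kyiv is UTC+3:00: 22:58 + 3:00 = 01:58 on May 24.

01:58 on May 24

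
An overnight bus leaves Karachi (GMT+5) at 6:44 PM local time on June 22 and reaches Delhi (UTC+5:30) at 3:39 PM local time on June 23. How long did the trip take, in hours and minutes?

Departure in UTC: 6:44 PM − 5:00 = 1:44 PM on Jun 22.
Arrival in UTC: 3:39 PM − 5:30 = 10:09 AM on Jun 23.
Elapsed = 10:09 AM − 1:44 PM (+1 day) = 20 hours 25 minutes.

20 hours 25 minutes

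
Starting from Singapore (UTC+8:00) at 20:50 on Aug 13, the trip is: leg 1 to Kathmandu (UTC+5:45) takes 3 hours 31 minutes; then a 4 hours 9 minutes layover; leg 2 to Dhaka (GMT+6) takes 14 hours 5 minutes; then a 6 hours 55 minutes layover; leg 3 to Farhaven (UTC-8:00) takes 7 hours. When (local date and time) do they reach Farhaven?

16:30 on Aug 14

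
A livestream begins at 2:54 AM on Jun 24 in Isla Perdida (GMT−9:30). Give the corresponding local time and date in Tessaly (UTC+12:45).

In UTC: 2:54 AM + 9:30 = 12:24 PM on Jun 24.
Tessaly is UTC+12:45: 12:24 PM + 12:45 = 1:09 AM on Jun 25.

1:09 AM on June 25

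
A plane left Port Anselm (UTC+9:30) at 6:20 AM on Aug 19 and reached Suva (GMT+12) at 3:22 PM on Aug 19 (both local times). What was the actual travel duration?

6 hours 32 minutes

Suva is 2:30 ahead of Port Anselm.
Clock-face elapsed time (ignoring zones) is 9 hours 2 minutes.
Actual elapsed = 9 hours 2 minutes − 2:30 = 6 hours 32 minutes.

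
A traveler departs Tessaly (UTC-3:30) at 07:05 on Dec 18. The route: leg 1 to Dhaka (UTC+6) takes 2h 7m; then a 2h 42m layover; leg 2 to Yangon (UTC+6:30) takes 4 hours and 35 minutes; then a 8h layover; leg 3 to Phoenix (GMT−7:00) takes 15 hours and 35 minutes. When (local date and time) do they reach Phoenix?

Convert departure to UTC: 07:05 + 3:30 = 10:35 UTC on Dec 18.
Add 2 hours 7 minutes leg 1 → 12:42 UTC.
Add 2 hours 42 minutes layover in Dhaka → 15:24 UTC.
Add 4 hours and 35 minutes leg 2 → 19:59 UTC.
Add 8 hours layover in Yangon → 03:59 UTC (Dec 19).
Add 15 hours and 35 minutes leg 3 → 19:34 UTC.
Phoenix is UTC−7:00, so local arrival = 19:34 − 7:00 = 12:34 on Dec 19.

12:34 on Dec 19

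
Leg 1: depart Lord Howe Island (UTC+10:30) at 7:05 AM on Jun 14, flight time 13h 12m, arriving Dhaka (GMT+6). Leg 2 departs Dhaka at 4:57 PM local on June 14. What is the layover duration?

Convert departure to UTC: 7:05 AM − 10:30 = 8:35 PM UTC on Jun 13.
Add 13 hours and 12 minutes flight time → 9:47 AM UTC (Jun 14).
Dhaka is UTC+6:00, so local arrival = 9:47 AM + 6:00 = 3:47 PM on Jun 14.
Layover = 4:57 PM − 3:47 PM = 1 hour 10 minutes.

1 hour 10 minutes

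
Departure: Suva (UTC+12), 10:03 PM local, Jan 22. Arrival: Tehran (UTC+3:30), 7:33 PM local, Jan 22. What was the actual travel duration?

6 hours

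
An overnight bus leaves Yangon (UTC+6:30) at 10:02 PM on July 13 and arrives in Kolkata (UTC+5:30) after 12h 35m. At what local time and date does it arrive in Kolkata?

9:37 AM on July 14

Convert departure to UTC: 10:02 PM − 6:30 = 3:32 PM UTC on Jul 13.
Add 12 hours and 35 minutes travel time → 4:07 AM UTC (Jul 14).
Kolkata is UTC+5:30, so local arrival = 4:07 AM + 5:30 = 9:37 AM on Jul 14.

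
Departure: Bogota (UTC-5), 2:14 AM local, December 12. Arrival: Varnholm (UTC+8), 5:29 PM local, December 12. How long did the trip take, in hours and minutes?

2 hours 15 minutes

Departure in UTC: 2:14 AM + 5:00 = 7:14 AM on Dec 12.
Arrival in UTC: 5:29 PM − 8:00 = 9:29 AM on Dec 12.
Elapsed = 9:29 AM − 7:14 AM = 2 hours 15 minutes.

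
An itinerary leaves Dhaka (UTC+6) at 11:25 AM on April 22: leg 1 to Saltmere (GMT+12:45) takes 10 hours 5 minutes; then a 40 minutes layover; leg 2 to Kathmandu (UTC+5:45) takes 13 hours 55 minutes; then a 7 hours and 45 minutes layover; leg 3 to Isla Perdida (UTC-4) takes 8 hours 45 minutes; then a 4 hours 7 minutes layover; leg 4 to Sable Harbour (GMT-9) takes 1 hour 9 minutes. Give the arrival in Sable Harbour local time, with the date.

6:51 PM on April 23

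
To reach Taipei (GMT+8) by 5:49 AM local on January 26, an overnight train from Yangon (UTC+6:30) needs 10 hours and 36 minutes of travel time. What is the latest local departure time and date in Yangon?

Target arrival in UTC: 5:49 AM − 8:00 = 9:49 PM on Jan 25.
Subtract 10 hours 36 minutes → departure 11:13 AM UTC on Jan 25.
Yangon is UTC+6:30: 11:13 AM + 6:30 = 5:43 PM on Jan 25.

5:43 PM on January 25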